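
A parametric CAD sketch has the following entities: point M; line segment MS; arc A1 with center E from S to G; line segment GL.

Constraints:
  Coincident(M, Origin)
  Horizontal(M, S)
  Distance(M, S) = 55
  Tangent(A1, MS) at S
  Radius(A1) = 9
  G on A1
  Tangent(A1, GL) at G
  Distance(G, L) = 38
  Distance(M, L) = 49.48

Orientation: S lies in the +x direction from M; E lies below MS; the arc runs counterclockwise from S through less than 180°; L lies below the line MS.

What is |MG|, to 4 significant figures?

47.19

M is at the origin; M and S share the same y with |MS| = 55.0 and S on the +x side, so S = (55.00, 0.000). The tangent condition forces ES to be normal to MS, so E = S + (0, -9) = (55.00, -9.000). Since EG ⟂ GL (tangency), |EL| = √(9.0² + 38.0²) = 39.05 regardless of where G sits on A1. So L lies on both circle(M, 49.48) and circle(E, 39.05); the below-MS intersection is L = (30.22, -39.18). G is the foot of the tangent from L: G = (46.92, -5.045).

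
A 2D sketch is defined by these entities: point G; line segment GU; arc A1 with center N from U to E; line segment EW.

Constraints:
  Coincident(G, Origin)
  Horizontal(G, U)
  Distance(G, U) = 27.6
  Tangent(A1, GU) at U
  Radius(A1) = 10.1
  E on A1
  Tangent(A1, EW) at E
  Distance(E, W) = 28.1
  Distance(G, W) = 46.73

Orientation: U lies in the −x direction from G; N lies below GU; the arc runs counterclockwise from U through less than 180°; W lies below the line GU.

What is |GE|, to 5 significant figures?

39.453

G is at the origin; G and U share the same y with |GU| = 27.6 and U on the −x side, so U = (-27.600, 0.0000). A1 meets GU tangentially, so NU is at right angles to GU, so N = U + (0, -10.1) = (-27.600, -10.100). Since NE ⟂ EW (tangency), |NW| = √(10.1² + 28.1²) = 29.860 regardless of where E sits on A1. So W lies on both circle(G, 46.73) and circle(N, 29.860); the below-GU intersection is W = (-24.491, -39.798). E is the foot of the tangent from W: E = (-36.697, -14.487).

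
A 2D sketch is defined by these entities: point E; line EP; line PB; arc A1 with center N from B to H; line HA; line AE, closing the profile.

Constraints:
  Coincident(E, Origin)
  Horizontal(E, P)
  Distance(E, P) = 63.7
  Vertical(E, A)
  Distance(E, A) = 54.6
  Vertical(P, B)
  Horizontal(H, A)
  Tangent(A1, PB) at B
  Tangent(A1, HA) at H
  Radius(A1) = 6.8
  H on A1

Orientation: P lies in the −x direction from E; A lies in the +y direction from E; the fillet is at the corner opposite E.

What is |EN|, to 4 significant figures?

74.31

EA is vertical with |EA| = 54.6 and A on the +y side, so A = (0.000, 54.60). The virtual corner opposite E is at (-63.70, 54.60). Since A1 is tangent to PB there, NB ⟂ PB and since A1 is tangent to HA there, NH ⟂ HA, with radius 6.8, so the center N sits 6.8 in from both sides at N = (-56.90, 47.80). Then |EN| = |N − E| = 74.31.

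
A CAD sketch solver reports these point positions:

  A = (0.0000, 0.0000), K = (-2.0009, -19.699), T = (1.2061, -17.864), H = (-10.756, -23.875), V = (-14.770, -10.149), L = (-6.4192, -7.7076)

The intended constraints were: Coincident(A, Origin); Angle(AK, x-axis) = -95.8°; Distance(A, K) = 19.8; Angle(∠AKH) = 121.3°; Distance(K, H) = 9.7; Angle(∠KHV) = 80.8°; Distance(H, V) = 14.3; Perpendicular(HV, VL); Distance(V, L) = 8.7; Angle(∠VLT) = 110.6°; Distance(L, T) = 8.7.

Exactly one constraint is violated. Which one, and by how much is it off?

Distance(L, T) = 8.7 — off by 4.00.

A = (0.00, 0.00) ✓; AK at -95.80° ✓; |AK| = 19.80 ✓; ∠AKH = 121.3° ✓; |KH| = 9.700 ✓; ∠KHV = 80.80° ✓; |HV| = 14.30 ✓; ∠(HV, VL) = 90.00° ✓; |VL| = 8.700 ✓; ∠VLT = 110.6° ✓; |LT| = 12.70 ✗.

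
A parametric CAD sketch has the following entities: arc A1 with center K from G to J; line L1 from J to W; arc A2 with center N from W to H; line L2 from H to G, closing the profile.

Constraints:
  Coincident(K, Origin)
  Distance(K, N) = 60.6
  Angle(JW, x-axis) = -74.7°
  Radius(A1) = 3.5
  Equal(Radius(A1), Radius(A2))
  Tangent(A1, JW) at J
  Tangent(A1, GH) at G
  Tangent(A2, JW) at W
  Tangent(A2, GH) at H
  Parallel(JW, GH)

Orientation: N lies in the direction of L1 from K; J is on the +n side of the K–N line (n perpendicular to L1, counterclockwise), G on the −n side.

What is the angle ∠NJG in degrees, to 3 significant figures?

86.7°

The slot axis is L1's direction at -74.7°, so u = (cos -74.7°, sin -74.7°) = (0.264, -0.965) and n = (−sin -74.7°, cos -74.7°) = (0.965, 0.264). K is at the origin and N lies 60.6 along u from K, so N = 60.6·u = (16.0, -58.5). Tangency of A1 to both parallel lines with radius 3.5 puts J and G at K ± 3.5·n: J = (3.38, 0.924), G = (-3.38, -0.924). Then cos ∠NJG = JN·JG / (|JN||JG|), giving 86.7°.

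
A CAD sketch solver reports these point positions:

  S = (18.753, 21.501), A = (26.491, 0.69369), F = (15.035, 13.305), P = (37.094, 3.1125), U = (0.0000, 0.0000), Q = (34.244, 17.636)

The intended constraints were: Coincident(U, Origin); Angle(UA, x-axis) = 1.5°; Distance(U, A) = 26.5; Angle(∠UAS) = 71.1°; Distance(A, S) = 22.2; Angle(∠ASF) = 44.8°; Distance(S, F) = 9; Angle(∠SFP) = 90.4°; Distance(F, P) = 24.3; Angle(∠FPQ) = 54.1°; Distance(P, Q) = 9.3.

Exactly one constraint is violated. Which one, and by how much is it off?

Distance(P, Q) = 9.3 — off by 5.50.

U = (0.00, 0.00) ✓; UA at 1.500° ✓; |UA| = 26.50 ✓; ∠UAS = 71.10° ✓; |AS| = 22.20 ✓; ∠ASF = 44.80° ✓; |SF| = 9.000 ✓; ∠SFP = 90.40° ✓; |FP| = 24.30 ✓; ∠FPQ = 54.10° ✓; |PQ| = 14.80 ✗.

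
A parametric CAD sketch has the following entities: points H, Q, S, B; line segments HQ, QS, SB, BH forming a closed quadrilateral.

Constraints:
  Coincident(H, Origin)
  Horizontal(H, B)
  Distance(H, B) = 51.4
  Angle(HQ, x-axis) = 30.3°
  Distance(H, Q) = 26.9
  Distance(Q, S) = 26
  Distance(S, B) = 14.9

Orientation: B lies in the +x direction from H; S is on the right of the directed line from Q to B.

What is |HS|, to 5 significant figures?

39.222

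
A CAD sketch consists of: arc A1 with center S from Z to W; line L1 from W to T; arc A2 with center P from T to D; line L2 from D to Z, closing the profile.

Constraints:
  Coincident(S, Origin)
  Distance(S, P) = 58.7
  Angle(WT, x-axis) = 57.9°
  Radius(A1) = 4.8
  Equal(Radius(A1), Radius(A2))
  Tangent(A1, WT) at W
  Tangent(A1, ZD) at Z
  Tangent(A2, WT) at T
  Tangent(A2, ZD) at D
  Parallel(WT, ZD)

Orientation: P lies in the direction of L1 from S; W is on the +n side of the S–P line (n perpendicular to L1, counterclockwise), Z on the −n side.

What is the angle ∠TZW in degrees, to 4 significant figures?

80.71°

The slot axis is L1's direction at 57.9°, so u = (cos 57.9°, sin 57.9°) = (0.5314, 0.8471) and n = (−sin 57.9°, cos 57.9°) = (-0.8471, 0.5314). S is at the origin and P lies 58.7 along u from S, so P = 58.7·u = (31.19, 49.73). Tangency of A1 to both parallel lines with radius 4.8 puts W and Z at S ± 4.8·n: W = (-4.066, 2.551), Z = (4.066, -2.551). Equal radii place T and D the same way about P: T = P + 4.8·n = (27.13, 52.28), D = P − 4.8·n = (35.26, 47.18). Then cos ∠TZW = ZT·ZW / (|ZT||ZW|), giving 80.71°.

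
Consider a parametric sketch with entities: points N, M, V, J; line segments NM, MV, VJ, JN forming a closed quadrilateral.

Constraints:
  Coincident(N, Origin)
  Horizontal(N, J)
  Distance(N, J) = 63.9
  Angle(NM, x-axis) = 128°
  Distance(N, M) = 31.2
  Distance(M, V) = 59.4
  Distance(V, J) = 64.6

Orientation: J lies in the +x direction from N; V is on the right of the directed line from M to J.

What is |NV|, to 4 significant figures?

29.75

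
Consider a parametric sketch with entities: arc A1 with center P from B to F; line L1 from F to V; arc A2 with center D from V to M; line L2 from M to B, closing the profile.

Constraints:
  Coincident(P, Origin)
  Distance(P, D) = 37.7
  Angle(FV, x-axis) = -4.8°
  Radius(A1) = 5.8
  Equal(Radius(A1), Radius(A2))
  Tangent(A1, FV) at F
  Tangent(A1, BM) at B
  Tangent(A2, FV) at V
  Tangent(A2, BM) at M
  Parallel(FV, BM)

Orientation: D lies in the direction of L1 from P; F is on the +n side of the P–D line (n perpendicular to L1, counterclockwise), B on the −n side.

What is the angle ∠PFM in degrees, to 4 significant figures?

72.90°

The slot axis is L1's direction at -4.8°, so u = (cos -4.8°, sin -4.8°) = (0.9965, -0.08368) and n = (−sin -4.8°, cos -4.8°) = (0.08368, 0.9965). P is at the origin and D lies 37.7 along u from P, so D = 37.7·u = (37.57, -3.155). Tangency of A1 to both parallel lines with radius 5.8 puts F and B at P ± 5.8·n: F = (0.4853, 5.780), B = (-0.4853, -5.780). Equal radii place V and M the same way about D: V = D + 5.8·n = (38.05, 2.625), M = D − 5.8·n = (37.08, -8.934). Then cos ∠PFM = FP·FM / (|FP||FM|), giving 72.90°.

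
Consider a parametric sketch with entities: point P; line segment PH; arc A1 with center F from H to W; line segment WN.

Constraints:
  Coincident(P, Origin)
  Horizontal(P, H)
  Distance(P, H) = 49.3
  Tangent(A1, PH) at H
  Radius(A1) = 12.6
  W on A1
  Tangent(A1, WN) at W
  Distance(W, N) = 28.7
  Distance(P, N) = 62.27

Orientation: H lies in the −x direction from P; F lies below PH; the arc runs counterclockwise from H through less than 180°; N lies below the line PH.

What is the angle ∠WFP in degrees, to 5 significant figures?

161.80°

P is at the origin; P and H share the same y with |PH| = 49.3 and H on the −x side, so H = (-49.300, 0.0000). The tangent condition forces FH to be normal to PH, so F = H + (0, -12.6) = (-49.300, -12.600). Since FW ⟂ WN (tangency), |FN| = √(12.6² + 28.7²) = 31.344 regardless of where W sits on A1. So N lies on both circle(P, 62.27) and circle(F, 31.344); the below-PH intersection is N = (-44.486, -43.572). W is the foot of the tangent from N: W = (-59.922, -19.377).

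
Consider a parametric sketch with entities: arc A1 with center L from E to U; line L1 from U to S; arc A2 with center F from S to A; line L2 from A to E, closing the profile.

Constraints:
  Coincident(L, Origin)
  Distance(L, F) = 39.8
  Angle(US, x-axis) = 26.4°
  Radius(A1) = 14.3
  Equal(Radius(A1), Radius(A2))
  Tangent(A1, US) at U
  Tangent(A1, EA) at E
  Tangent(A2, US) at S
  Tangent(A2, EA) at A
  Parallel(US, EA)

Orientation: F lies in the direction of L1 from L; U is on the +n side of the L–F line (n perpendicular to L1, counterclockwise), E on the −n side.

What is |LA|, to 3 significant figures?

42.3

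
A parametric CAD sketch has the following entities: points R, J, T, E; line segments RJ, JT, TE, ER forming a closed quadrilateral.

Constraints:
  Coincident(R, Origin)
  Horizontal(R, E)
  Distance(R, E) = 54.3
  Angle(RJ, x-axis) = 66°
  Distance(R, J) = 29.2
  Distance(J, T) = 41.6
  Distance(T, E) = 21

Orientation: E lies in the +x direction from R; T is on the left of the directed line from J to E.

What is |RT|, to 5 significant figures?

57.073

R is at the origin; R and E share the same y with |RE| = 54.3 and E in +x, so E = (54.3, 0). RJ runs at 66.0° with |RJ| = 29.2, so J = (11.877, 26.676). T is determined by |JT| = 41.6 and |TE| = 21.0 together: it lies at the intersection of circle(J, 41.6) and circle(E, 21.0). With |JE| = 50.113, the foot of the radical line on JE is 37.923 from J and the perpendicular offset is √(41.6² − 37.923²) = 17.100. Taking the left-of-JE solution: T = (53.083, 20.965).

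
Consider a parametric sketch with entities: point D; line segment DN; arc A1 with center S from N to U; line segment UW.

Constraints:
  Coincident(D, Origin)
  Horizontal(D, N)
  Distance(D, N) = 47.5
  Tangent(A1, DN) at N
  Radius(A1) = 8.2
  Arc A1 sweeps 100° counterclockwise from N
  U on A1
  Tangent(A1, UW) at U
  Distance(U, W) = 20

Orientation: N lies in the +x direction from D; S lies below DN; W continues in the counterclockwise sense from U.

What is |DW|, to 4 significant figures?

51.96

D is at the origin; D and N share the same y with |DN| = 47.5 and N on the +x side, so N = (47.50, 0.000). Tangency of A1 to DN means the radius SN is perpendicular to DN, so S = N + (0, -8.2) = (47.50, -8.200). On A1, N sits at bearing 90° from S; a 100° counterclockwise sweep puts U at bearing 190°, so U = S + 8.2·(cos 190°, sin 190°) = (39.42, -9.624). Tangency of A1 to UW means the radius SU is perpendicular to UW, so UW runs along (−sin 190°, cos 190°); with |UW| = 20.0, W = (42.90, -29.32). Then |DW| = |W − D| = 51.96.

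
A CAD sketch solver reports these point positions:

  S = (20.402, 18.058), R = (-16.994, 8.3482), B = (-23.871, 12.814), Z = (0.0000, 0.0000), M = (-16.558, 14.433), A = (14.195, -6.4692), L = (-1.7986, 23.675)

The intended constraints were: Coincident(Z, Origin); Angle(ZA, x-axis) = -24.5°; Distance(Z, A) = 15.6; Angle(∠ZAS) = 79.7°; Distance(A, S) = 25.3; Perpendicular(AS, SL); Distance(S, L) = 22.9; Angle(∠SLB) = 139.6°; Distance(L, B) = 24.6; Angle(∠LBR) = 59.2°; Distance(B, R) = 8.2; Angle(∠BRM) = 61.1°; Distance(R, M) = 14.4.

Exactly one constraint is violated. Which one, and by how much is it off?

Distance(R, M) = 14.4 — off by 8.30.

Z = (0.00, 0.00) ✓; ZA at -24.50° ✓; |ZA| = 15.60 ✓; ∠ZAS = 79.70° ✓; |AS| = 25.30 ✓; ∠(AS, SL) = 90.00° ✓; |SL| = 22.90 ✓; ∠SLB = 139.6° ✓; |LB| = 24.60 ✓; ∠LBR = 59.20° ✓; |BR| = 8.200 ✓; ∠BRM = 61.10° ✓; |RM| = 6.100 ✗.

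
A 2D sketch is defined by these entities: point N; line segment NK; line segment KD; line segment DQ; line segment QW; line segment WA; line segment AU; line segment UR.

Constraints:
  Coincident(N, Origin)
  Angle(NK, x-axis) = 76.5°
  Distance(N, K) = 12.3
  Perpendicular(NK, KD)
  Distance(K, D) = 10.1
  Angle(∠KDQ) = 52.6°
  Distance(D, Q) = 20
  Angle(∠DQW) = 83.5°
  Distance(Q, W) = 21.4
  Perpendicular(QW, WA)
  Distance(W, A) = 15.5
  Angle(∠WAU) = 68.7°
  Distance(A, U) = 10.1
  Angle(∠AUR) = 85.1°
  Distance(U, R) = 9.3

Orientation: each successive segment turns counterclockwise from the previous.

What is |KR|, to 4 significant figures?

11.44

N is at the origin; NK runs at 76.5° with length 12.3, so K = (2.871, 11.96). NK ⟂ KD, so KD runs at 166.5°; with |KD| = 10.1, D = (-6.950, 14.32). ∠KDQ = 52.6° gives DQ at -66.10° from the x-axis; with |DQ| = 20.0, Q = (1.153, -3.967). ∠DQW = 83.5° gives QW at 30.40° from the x-axis; with |QW| = 21.4, W = (19.61, 6.862). The perpendicularity gives WA at right angles to QW, so WA runs at 120.4°; with |WA| = 15.5, A = (11.77, 20.23). ∠WAU = 68.7° gives AU at -128.3° from the x-axis; with |AU| = 10.1, U = (5.508, 12.30). ∠AUR = 85.1° gives UR at -33.40° from the x-axis; with |UR| = 9.3, R = (13.27, 7.185). Then |KR| = |R − K| = 11.44.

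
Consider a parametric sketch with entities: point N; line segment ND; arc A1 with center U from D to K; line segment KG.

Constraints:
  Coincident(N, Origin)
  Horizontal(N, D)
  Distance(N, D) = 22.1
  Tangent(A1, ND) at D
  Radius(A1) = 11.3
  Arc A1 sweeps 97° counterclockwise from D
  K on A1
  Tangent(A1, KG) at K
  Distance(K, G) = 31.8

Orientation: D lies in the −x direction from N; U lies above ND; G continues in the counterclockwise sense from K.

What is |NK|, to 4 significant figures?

16.71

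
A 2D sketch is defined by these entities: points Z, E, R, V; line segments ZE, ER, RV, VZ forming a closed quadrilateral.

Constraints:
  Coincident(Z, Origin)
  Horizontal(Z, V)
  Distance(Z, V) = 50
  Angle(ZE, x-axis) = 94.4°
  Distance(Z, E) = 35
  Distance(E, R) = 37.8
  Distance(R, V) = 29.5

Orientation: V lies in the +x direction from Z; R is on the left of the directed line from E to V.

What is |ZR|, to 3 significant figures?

41.7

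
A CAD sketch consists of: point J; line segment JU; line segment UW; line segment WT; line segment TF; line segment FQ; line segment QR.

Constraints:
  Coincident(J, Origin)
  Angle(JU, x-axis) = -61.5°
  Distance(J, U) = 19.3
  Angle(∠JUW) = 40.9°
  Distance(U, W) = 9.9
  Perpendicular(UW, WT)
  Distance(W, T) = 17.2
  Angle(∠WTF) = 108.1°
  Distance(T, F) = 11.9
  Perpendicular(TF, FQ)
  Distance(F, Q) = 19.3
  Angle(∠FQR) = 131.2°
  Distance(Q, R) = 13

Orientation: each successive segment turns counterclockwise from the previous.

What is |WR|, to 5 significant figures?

13.721

J is at the origin; JU runs at -61.5° with length 19.3, so U = (9.2092, -16.961). ∠JUW = 40.9° gives UW at 77.600° from the x-axis; with |UW| = 9.9, W = (11.335, -7.2921). The perpendicularity gives WT at right angles to UW, so WT runs at 167.60°; with |WT| = 17.2, T = (-5.4637, -3.5987). ∠WTF = 108.1° gives TF at -120.50° from the x-axis; with |TF| = 11.9, F = (-11.503, -13.852). TF is perpendicular to FQ, so FQ runs at -30.500°; with |FQ| = 19.3, Q = (5.1260, -23.648). ∠FQR = 131.2° gives QR at 18.300° from the x-axis; with |QR| = 13.0, R = (17.469, -19.566). Then |WR| = |R − W| = 13.721.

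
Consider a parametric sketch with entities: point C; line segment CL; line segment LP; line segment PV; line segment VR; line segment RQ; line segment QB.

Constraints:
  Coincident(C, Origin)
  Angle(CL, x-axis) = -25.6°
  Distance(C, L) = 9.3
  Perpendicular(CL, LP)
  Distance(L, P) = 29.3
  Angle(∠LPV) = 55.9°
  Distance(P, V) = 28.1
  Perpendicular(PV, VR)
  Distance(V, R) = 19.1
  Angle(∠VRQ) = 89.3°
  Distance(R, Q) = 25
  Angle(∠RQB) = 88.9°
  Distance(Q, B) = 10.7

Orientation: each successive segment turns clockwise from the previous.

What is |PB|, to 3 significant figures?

8.80

C is at the origin; CL runs at -25.6° with length 9.3, so L = (8.39, -4.02). CL is perpendicular to LP, so LP runs at -116°; with |LP| = 29.3, P = (-4.27, -30.4). ∠LPV = 55.9° gives PV at 120° from the x-axis; with |PV| = 28.1, V = (-18.5, -6.18). The perpendicularity gives VR at right angles to PV, so VR runs at 30.3°; with |VR| = 19.1, R = (-1.96, 3.46). ∠VRQ = 89.3° gives RQ at -60.4° from the x-axis; with |RQ| = 25.0, Q = (10.4, -18.3). ∠RQB = 88.9° gives QB at -152° from the x-axis; with |QB| = 10.7, B = (0.986, -23.4). Then |PB| = |B − P| = 8.80.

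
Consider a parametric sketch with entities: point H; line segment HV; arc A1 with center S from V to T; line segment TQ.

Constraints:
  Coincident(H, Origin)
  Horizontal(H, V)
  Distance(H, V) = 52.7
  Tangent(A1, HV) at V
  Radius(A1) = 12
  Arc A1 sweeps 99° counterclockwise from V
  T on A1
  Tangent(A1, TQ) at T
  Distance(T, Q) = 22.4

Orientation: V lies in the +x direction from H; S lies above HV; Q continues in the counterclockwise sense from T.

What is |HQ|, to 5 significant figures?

70.873

H is at the origin; HV is horizontal with |HV| = 52.7 and V on the +x side, so V = (52.700, 0.0000). Tangency of A1 to HV means the radius SV is perpendicular to HV, so S = V + (0, 12) = (52.700, 12.000). On A1, V sits at bearing -90° from S; a 99° counterclockwise sweep puts T at bearing 9°, so T = S + 12.0·(cos 9°, sin 9°) = (64.552, 13.877). A1 meets TQ tangentially, so ST is at right angles to TQ, so TQ runs along (−sin 9°, cos 9°); with |TQ| = 22.4, Q = (61.048, 36.001). Then |HQ| = |Q − H| = 70.873.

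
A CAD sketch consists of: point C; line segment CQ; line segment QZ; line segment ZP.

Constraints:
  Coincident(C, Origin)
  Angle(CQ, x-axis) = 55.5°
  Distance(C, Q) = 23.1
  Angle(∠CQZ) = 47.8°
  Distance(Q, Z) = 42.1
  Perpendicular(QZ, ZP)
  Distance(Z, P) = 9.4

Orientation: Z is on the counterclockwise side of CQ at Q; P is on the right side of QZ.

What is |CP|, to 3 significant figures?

37.5

C is at the origin; CQ runs at 55.5° with length 23.1, so Q = 23.1·(cos 55.5°, sin 55.5°) = (13.1, 19.0). ∠CQZ = 47.8°, so QZ runs at 55.5° + (180° − 47.8°) = 188° from the x-axis; with |QZ| = 42.1, Z = Q + 42.1·(cos 188°, sin 188°) = (-28.6, 13.4). QZ ⟂ ZP; with |ZP| = 9.4 on the right of QZ, P = Z + 9.4·(-0.134, 0.991) = (-29.9, 22.7). Then |CP| = |P − C| = 37.5.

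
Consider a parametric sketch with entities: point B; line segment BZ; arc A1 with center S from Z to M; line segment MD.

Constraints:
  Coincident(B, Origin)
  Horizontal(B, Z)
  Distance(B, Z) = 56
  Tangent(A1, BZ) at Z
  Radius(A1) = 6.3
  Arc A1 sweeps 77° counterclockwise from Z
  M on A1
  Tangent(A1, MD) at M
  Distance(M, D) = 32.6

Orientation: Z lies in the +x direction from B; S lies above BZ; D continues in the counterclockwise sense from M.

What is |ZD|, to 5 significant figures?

39.045

B is at the origin; B and Z share the same y with |BZ| = 56.0 and Z on the +x side, so Z = (56.000, 0.0000). Tangency of A1 to BZ means the radius SZ is perpendicular to BZ, so S = Z + (0, 6.3) = (56.000, 6.3000). On A1, Z sits at bearing -90° from S; a 77° counterclockwise sweep puts M at bearing -13°, so M = S + 6.3·(cos -13°, sin -13°) = (62.139, 4.8828). Tangency of A1 to MD means the radius SM is perpendicular to MD, so MD runs along (−sin -13°, cos -13°); with |MD| = 32.6, D = (69.472, 36.647). Then |ZD| = |D − Z| = 39.045.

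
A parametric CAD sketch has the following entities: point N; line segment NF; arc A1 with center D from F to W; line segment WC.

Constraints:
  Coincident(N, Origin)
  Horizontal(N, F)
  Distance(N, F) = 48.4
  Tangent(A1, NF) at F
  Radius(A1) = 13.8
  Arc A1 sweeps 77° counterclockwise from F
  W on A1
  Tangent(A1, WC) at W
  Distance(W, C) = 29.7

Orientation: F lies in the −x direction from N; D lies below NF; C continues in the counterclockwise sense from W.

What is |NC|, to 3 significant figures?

79.2

N is at the origin; NF is horizontal with |NF| = 48.4 and F on the −x side, so F = (-48.4, 0.00). Tangency of A1 to NF means the radius DF is perpendicular to NF, so D = F + (0, -13.8) = (-48.4, -13.8). On A1, F sits at bearing 90° from D; a 77° counterclockwise sweep puts W at bearing 167°, so W = D + 13.8·(cos 167°, sin 167°) = (-61.8, -10.7). A1 meets WC tangentially, so DW is at right angles to WC, so WC runs along (−sin 167°, cos 167°); with |WC| = 29.7, C = (-68.5, -39.6). Then |NC| = |C − N| = 79.2.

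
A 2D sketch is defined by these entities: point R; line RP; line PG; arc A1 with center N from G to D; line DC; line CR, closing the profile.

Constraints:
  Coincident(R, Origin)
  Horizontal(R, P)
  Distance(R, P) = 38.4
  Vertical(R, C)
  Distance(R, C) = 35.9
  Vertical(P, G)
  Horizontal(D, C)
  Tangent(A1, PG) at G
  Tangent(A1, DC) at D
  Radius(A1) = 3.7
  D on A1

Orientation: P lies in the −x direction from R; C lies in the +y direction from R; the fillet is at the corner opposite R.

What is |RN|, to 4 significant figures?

47.34

R and C share the same x with |RC| = 35.9 and C on the +y side, so C = (0.000, 35.90). The virtual corner opposite R is at (-38.40, 35.90). A1 meets PG tangentially, so NG is at right angles to PG and tangency of A1 to DC means the radius ND is perpendicular to DC, with radius 3.7, so the center N sits 3.7 in from both sides at N = (-34.70, 32.20). Then |RN| = |N − R| = 47.34.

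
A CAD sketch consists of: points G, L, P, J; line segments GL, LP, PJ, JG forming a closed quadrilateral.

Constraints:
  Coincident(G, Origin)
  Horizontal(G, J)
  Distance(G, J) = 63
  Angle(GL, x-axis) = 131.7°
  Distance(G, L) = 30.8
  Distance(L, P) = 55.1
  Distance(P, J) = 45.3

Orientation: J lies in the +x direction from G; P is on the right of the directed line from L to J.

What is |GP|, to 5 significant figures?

24.636

Checks: |LP| = 55.10 ✓; |PJ| = 45.30 ✓.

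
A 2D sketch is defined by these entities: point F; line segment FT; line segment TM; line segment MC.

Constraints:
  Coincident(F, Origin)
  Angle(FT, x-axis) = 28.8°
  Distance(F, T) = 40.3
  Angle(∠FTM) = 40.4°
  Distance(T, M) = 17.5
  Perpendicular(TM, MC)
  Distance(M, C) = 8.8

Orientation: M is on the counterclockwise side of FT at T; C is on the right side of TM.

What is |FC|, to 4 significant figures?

37.33

F is at the origin; FT runs at 28.8° with length 40.3, so T = 40.3·(cos 28.8°, sin 28.8°) = (35.32, 19.41). ∠FTM = 40.4°, so TM runs at 28.8° + (180° − 40.4°) = 168.4° from the x-axis; with |TM| = 17.5, M = T + 17.5·(cos 168.4°, sin 168.4°) = (18.17, 22.93). The perpendicularity gives MC at right angles to TM; with |MC| = 8.8 on the right of TM, C = M + 8.8·(0.2011, 0.9796) = (19.94, 31.55). Then |FC| = |C − F| = 37.33.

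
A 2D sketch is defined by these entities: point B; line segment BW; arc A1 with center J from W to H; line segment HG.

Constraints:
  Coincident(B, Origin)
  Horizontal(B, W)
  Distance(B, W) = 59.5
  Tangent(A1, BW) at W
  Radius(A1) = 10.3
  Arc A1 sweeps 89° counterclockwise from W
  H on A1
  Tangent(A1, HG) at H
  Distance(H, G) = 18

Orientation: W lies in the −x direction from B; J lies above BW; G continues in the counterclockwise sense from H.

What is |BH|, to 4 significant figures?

50.23

Since A1 is tangent to BW there, JW ⟂ BW, so J = W + (0, 10.3) = (-59.50, 10.30). On A1, W sits at bearing -90° from J; an 89° counterclockwise sweep puts H at bearing -1°, so H = J + 10.3·(cos -1°, sin -1°) = (-49.20, 10.12). Then |BH| = |H − B| = 50.23.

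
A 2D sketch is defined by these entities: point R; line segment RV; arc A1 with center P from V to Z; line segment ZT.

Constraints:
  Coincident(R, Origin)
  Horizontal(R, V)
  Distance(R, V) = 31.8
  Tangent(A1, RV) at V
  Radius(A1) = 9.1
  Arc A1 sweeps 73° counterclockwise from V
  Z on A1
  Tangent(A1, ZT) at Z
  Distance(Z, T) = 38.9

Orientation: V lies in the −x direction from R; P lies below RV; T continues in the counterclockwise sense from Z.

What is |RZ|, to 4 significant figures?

41.01

R is at the origin; RV is horizontal with |RV| = 31.8 and V on the −x side, so V = (-31.80, 0.000). Tangency of A1 to RV means the radius PV is perpendicular to RV, so P = V + (0, -9.1) = (-31.80, -9.100). On A1, V sits at bearing 90° from P; a 73° counterclockwise sweep puts Z at bearing 163°, so Z = P + 9.1·(cos 163°, sin 163°) = (-40.50, -6.439). Then |RZ| = |Z − R| = 41.01.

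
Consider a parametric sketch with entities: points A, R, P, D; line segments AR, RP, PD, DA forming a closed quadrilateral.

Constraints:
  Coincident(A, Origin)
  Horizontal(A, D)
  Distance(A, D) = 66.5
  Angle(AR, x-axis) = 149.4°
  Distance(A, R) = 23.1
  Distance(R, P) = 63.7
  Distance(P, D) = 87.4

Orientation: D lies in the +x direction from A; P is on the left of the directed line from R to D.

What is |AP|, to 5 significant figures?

68.375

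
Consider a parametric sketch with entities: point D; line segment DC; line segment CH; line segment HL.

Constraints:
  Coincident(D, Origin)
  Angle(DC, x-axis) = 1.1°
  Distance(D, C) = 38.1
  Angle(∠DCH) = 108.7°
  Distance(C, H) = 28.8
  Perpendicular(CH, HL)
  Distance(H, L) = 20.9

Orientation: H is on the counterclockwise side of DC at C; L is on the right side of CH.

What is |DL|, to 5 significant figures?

70.214

∠DCH = 108.7°, so CH runs at 1.1° + (180° − 108.7°) = 72.400° from the x-axis; with |CH| = 28.8, H = C + 28.8·(cos 72.400°, sin 72.400°) = (46.801, 28.183). CH is perpendicular to HL; with |HL| = 20.9 on the right of CH, L = H + 20.9·(0.95319, -0.30237) = (66.723, 21.864). Then |DL| = |L − D| = 70.214.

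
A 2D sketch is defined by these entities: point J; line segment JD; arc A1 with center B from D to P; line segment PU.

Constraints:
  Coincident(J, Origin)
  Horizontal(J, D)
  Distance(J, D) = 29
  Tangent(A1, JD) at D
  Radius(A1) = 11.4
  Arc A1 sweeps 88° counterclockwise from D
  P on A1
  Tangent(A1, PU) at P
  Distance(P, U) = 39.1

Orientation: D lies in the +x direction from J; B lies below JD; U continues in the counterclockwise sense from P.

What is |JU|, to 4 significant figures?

52.65

J is at the origin; J and D share the same y with |JD| = 29.0 and D on the +x side, so D = (29.00, 0.000). A1 meets JD tangentially, so BD is at right angles to JD, so B = D + (0, -11.4) = (29.00, -11.40). On A1, D sits at bearing 90° from B; an 88° counterclockwise sweep puts P at bearing 178°, so P = B + 11.4·(cos 178°, sin 178°) = (17.61, -11.00). The tangent condition forces BP to be normal to PU, so PU runs along (−sin 178°, cos 178°); with |PU| = 39.1, U = (16.24, -50.08). Then |JU| = |U − J| = 52.65.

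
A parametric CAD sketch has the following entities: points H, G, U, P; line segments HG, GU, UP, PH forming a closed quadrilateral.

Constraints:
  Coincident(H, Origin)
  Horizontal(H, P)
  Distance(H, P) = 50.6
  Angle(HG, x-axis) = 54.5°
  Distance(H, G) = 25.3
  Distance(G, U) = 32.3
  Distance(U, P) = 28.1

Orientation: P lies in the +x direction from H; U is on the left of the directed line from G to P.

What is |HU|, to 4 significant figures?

53.89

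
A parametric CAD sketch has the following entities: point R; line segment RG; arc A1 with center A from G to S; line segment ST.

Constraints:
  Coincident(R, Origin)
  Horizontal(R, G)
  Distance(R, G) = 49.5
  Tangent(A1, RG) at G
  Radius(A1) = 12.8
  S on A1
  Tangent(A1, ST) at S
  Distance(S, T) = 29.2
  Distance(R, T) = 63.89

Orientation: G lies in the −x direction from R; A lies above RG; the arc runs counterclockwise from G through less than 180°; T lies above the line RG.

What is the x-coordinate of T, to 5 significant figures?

-45.869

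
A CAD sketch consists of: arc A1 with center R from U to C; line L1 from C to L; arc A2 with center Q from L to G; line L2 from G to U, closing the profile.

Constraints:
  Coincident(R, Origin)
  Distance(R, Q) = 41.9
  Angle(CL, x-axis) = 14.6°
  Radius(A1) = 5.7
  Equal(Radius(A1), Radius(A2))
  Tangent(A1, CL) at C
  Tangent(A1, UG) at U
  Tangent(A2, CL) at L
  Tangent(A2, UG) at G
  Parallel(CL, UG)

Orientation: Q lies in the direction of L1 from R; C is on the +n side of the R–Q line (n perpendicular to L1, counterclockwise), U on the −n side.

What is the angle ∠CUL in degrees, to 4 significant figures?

74.78°

The slot axis is L1's direction at 14.6°, so u = (cos 14.6°, sin 14.6°) = (0.9677, 0.2521) and n = (−sin 14.6°, cos 14.6°) = (-0.2521, 0.9677). R is at the origin and Q lies 41.9 along u from R, so Q = 41.9·u = (40.55, 10.56). Tangency of A1 to both parallel lines with radius 5.7 puts C and U at R ± 5.7·n: C = (-1.437, 5.516), U = (1.437, -5.516). Equal radii place L and G the same way about Q: L = Q + 5.7·n = (39.11, 16.08), G = Q − 5.7·n = (41.98, 5.046). Then cos ∠CUL = UC·UL / (|UC||UL|), giving 74.78°.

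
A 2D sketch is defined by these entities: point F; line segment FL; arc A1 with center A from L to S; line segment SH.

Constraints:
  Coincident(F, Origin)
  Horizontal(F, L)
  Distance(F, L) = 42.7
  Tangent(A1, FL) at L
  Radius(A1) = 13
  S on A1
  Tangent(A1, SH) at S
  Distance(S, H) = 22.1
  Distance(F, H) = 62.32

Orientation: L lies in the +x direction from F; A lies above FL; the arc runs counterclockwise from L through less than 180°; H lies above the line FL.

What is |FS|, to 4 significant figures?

57.63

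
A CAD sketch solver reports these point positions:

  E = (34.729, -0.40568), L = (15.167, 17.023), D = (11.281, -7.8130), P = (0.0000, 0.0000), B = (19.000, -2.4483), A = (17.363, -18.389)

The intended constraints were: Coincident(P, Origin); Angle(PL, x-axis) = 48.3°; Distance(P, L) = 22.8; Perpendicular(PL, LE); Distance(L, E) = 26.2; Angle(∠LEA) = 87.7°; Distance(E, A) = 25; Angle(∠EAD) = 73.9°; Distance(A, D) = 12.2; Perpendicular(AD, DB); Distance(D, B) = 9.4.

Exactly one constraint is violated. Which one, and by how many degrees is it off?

Perpendicular(AD, DB) — off by 4.90°.

P = (0.00, 0.00) ✓; PL at 48.30° ✓; |PL| = 22.80 ✓; ∠(PL, LE) = 90.00° ✓; |LE| = 26.20 ✓; ∠LEA = 87.70° ✓; |EA| = 25.00 ✓; ∠EAD = 73.90° ✓; |AD| = 12.20 ✓; ∠(AD, DB) = 85.10° ✗; |DB| = 9.400 ✓.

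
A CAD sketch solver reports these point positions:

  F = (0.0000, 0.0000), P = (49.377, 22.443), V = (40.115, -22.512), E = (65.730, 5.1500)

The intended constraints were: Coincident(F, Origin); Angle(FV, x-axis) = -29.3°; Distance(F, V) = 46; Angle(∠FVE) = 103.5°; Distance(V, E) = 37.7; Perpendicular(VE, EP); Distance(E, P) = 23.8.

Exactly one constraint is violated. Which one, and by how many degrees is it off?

Perpendicular(VE, EP) — off by 3.80°.

F = (0.00, 0.00) ✓; FV at -29.30° ✓; |FV| = 46.00 ✓; ∠FVE = 103.5° ✓; |VE| = 37.70 ✓; ∠(VE, EP) = 86.20° ✗; |EP| = 23.80 ✓.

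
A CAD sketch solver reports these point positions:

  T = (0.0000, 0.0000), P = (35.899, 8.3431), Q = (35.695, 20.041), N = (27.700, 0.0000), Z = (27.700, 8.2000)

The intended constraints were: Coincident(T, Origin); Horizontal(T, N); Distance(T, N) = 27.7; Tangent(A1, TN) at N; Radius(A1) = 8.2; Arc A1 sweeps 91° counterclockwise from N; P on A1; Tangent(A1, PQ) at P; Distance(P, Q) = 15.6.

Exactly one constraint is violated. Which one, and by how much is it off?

Distance(P, Q) = 15.6 — off by 3.90.

T = (0.00, 0.00) ✓; T.y = 0.00, N.y = 0.00 ✓; |TN| = 27.70 ✓; ∠(ZN, NT) = 90.00° ✓; |ZN| = 8.200 ✓; bearing(Z→P) − bearing(Z→N) = 91.00° ✓; |ZP| = 8.200 ✓; ∠(ZP, PQ) = 90.00° ✓; |PQ| = 11.70 ✗.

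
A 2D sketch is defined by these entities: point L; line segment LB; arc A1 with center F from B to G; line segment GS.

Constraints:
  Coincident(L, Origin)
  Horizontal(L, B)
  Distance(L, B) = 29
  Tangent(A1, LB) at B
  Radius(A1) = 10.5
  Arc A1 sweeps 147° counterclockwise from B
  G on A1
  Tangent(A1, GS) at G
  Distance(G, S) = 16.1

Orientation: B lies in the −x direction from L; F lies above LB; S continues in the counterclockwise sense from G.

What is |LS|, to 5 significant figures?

46.274

L is at the origin; L and B share the same y with |LB| = 29.0 and B on the −x side, so B = (-29.000, 0.0000). The tangent condition forces FB to be normal to LB, so F = B + (0, 10.5) = (-29.000, 10.500). On A1, B sits at bearing -90° from F; a 147° counterclockwise sweep puts G at bearing 57°, so G = F + 10.5·(cos 57°, sin 57°) = (-23.281, 19.306). Tangency of A1 to GS means the radius FG is perpendicular to GS, so GS runs along (−sin 57°, cos 57°); with |GS| = 16.1, S = (-36.784, 28.075). Then |LS| = |S − L| = 46.274.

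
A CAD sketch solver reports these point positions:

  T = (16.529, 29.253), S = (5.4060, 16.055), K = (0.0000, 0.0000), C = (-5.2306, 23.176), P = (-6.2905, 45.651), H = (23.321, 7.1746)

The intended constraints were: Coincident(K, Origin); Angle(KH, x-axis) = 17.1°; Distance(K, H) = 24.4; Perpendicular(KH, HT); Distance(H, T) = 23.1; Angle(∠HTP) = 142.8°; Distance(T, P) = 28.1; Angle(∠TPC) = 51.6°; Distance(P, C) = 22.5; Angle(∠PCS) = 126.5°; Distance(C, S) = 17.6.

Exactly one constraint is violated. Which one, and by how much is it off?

Distance(C, S) = 17.6 — off by 4.80.

K = (0.00, 0.00) ✓; KH at 17.10° ✓; |KH| = 24.40 ✓; ∠(KH, HT) = 90.00° ✓; |HT| = 23.10 ✓; ∠HTP = 142.8° ✓; |TP| = 28.10 ✓; ∠TPC = 51.60° ✓; |PC| = 22.50 ✓; ∠PCS = 126.5° ✓; |CS| = 12.80 ✗.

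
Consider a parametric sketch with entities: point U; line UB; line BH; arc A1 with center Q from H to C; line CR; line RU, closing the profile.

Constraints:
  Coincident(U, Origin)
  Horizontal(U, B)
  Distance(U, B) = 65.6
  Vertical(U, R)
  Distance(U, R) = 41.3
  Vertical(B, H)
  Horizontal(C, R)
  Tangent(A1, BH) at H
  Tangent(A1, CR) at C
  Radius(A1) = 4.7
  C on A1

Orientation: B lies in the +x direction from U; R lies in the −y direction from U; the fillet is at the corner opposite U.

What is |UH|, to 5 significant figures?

75.119

U is at the origin; U and B share the same y with |UB| = 65.6 and B on the +x side, so B = (65.600, 0.0000). UR is vertical with |UR| = 41.3 and R on the −y side, so R = (0.0000, -41.300). The virtual corner opposite U is at (65.600, -41.300). Tangency of A1 to BH means the radius QH is perpendicular to BH and tangency of A1 to CR means the radius QC is perpendicular to CR, with radius 4.7, so the center Q sits 4.7 in from both sides at Q = (60.900, -36.600). That places the tangent points at H = (65.600, -36.600) on BH and C = (60.900, -41.300) on CR. Then |UH| = |H − U| = 75.119.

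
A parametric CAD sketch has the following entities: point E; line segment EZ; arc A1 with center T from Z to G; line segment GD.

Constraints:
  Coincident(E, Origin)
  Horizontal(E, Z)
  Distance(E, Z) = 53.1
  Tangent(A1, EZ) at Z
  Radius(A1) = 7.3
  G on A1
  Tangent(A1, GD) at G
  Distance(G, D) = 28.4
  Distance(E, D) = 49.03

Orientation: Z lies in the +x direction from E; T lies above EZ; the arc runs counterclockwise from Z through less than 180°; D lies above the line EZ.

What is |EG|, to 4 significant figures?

59.42

Checks: |EZ| = 53.10 ✓; |TG| = 7.300 ✓; ∠(TG, GD) = 90.00° ✓; |GD| = 28.40 ✓; |ED| = 49.03 ✓.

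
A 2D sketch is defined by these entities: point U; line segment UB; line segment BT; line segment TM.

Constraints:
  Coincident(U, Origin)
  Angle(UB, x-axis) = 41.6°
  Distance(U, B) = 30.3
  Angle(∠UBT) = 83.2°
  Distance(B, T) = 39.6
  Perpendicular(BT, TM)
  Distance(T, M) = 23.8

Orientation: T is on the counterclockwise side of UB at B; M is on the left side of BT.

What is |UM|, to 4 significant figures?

36.56

∠UBT = 83.2°, so BT runs at 41.6° + (180° − 83.2°) = 138.4° from the x-axis; with |BT| = 39.6, T = B + 39.6·(cos 138.4°, sin 138.4°) = (-6.955, 46.41). The perpendicularity gives TM at right angles to BT; with |TM| = 23.8 on the left of BT, M = T + 23.8·(-0.6639, -0.7478) = (-22.76, 28.61). Then |UM| = |M − U| = 36.56.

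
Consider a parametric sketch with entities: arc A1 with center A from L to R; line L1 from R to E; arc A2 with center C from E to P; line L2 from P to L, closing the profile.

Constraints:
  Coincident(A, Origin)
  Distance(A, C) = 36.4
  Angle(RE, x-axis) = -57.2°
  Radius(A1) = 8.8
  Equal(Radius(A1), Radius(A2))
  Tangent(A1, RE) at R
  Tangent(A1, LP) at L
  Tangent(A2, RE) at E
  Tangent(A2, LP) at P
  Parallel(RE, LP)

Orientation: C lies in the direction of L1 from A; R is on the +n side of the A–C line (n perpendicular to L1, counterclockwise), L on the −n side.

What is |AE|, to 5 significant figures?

37.449

The slot axis is L1's direction at -57.2°, so u = (cos -57.2°, sin -57.2°) = (0.54171, -0.84057) and n = (−sin -57.2°, cos -57.2°) = (0.84057, 0.54171). A is at the origin and C lies 36.4 along u from A, so C = 36.4·u = (19.718, -30.597). Tangency of A1 to both parallel lines with radius 8.8 puts R and L at A ± 8.8·n: R = (7.3970, 4.7670), L = (-7.3970, -4.7670). Equal radii place E and P the same way about C: E = C + 8.8·n = (27.115, -25.830), P = C − 8.8·n = (12.321, -35.364). Then |AE| = |E − A| = 37.449.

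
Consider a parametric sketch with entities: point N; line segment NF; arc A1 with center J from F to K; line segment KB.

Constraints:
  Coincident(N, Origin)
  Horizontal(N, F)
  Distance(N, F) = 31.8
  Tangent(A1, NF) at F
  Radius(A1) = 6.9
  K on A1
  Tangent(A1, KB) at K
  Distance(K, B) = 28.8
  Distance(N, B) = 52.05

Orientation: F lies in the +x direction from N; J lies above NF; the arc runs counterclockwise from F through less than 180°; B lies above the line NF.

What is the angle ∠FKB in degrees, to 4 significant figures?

134.0°

Checks: |JK| = 6.900 ✓; ∠(JK, KB) = 90.00° ✓; |KB| = 28.80 ✓; |NB| = 52.05 ✓.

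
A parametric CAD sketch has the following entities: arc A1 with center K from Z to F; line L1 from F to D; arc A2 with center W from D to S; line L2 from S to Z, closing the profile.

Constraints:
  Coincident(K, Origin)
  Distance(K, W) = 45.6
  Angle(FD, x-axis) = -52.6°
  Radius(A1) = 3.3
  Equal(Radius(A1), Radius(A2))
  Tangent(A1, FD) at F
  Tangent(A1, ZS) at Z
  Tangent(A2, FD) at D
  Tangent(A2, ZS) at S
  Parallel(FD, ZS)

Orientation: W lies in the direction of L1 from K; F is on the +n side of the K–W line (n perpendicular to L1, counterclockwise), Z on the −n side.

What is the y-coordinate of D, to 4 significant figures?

-34.22

Tangency of A1 to both parallel lines with radius 3.3 puts F and Z at K ± 3.3·n: F = (2.622, 2.004), Z = (-2.622, -2.004). Equal radii place D and S the same way about W: D = W + 3.3·n = (30.32, -34.22), S = W − 3.3·n = (25.07, -38.23). So D.y = -34.22.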